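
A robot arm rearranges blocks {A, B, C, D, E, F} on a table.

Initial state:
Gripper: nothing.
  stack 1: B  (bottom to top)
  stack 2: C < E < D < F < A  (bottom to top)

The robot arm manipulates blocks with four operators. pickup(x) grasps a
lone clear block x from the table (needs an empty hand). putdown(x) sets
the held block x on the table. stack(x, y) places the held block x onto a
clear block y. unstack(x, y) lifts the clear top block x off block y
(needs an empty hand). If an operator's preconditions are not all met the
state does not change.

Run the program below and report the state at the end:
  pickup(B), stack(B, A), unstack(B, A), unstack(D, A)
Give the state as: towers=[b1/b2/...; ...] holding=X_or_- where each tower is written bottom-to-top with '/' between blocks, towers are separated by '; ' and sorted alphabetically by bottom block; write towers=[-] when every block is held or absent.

step 1 (pickup(B)): towers=[C/E/D/F/A] holding=B
step 2 (stack(B, A)): towers=[C/E/D/F/A/B] holding=-
step 3 (unstack(B, A)): towers=[C/E/D/F/A] holding=B
step 4 (unstack(D, A)) [no-op]: towers=[C/E/D/F/A] holding=B

towers=[C/E/D/F/A] holding=B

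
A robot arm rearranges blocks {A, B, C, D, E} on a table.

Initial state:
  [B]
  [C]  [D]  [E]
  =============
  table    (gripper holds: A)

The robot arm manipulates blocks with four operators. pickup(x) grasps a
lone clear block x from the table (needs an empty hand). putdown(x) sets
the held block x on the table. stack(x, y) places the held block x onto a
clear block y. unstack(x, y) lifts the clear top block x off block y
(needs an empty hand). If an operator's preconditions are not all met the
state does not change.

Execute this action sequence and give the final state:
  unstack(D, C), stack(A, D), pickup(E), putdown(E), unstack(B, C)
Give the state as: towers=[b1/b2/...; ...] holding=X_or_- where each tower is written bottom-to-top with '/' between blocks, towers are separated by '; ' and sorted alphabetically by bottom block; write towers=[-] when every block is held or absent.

step 1 (unstack(D, C)) [no-op]: towers=[C/B; D; E] holding=A
step 2 (stack(A, D)): towers=[C/B; D/A; E] holding=-
step 3 (pickup(E)): towers=[C/B; D/A] holding=E
step 4 (putdown(E)): towers=[C/B; D/A; E] holding=-
step 5 (unstack(B, C)): towers=[C; D/A; E] holding=B

towers=[C; D/A; E] holding=B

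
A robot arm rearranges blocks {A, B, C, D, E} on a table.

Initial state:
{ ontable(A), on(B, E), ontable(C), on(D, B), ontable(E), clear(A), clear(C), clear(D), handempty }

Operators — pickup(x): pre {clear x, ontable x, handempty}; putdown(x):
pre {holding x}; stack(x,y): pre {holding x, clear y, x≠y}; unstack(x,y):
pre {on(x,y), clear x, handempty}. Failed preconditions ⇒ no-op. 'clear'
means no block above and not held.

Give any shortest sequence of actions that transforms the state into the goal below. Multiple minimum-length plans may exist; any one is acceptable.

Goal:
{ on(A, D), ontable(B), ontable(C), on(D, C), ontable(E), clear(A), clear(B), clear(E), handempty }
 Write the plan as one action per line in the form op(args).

unstack(D, B)
stack(D, C)
unstack(B, E)
putdown(B)
pickup(A)
stack(A, D)

step 1 (unstack(D, B)): towers=[A; C; E/B] holding=D
step 2 (stack(D, C)): towers=[A; C/D; E/B] holding=-
step 3 (unstack(B, E)): towers=[A; C/D; E] holding=B
step 4 (putdown(B)): towers=[A; B; C/D; E] holding=-
step 5 (pickup(A)): towers=[B; C/D; E] holding=A
step 6 (stack(A, D)): towers=[B; C/D/A; E] holding=-
goal check: towers=[B; C/D/A; E] holding=- — reached (length 6, optimal by BFS)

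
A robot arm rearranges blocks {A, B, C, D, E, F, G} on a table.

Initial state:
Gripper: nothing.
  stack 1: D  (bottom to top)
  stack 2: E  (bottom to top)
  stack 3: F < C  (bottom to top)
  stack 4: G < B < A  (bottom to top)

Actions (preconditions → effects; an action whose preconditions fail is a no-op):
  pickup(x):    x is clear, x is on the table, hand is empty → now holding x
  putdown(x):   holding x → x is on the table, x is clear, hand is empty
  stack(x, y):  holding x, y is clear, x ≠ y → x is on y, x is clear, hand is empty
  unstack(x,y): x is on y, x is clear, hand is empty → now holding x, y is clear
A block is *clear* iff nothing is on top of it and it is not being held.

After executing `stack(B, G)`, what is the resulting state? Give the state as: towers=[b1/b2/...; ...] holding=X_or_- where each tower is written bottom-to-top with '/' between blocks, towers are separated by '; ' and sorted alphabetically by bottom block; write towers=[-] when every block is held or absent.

towers=[D; E; F/C; G/B/A] holding=-

before: towers=[D; E; F/C; G/B/A] holding=-
pre[stack(B, G)]: holding(B) ✗, clear(G) ✗, B≠G ✓
holding(B), clear(G) unmet → stack(B, G) is a no-op
after:  towers=[D; E; F/C; G/B/A] holding=-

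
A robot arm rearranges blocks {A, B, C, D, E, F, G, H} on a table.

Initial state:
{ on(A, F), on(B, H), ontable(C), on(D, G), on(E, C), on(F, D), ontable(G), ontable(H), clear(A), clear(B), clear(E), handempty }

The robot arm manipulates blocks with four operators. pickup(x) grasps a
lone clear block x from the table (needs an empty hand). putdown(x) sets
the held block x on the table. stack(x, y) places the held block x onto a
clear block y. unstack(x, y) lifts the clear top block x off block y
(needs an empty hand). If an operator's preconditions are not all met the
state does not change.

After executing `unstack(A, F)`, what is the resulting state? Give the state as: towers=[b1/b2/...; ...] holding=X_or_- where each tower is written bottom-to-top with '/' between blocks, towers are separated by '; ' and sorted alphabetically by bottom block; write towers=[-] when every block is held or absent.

towers=[C/E; G/D/F; H/B] holding=A

before: towers=[C/E; G/D/F/A; H/B] holding=-
pre[unstack(A, F)]: on(A,F) ✓, clear(A) ✓, handempty ✓
all met → apply unstack(A, F)
after:  towers=[C/E; G/D/F; H/B] holding=A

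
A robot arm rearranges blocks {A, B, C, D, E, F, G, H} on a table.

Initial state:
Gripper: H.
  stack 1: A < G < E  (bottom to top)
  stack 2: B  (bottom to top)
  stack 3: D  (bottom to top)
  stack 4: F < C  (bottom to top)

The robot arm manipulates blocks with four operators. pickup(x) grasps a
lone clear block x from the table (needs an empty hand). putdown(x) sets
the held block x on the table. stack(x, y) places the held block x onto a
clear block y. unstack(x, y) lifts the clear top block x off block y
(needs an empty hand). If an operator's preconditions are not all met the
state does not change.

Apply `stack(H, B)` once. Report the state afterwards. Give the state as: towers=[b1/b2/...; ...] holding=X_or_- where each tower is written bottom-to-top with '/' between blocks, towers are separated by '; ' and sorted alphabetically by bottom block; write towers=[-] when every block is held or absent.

before: towers=[A/G/E; B; D; F/C] holding=H
pre[stack(H, B)]: holding(H) ok, clear(B) ok, H≠B ok
all met → apply stack(H, B)
after:  towers=[A/G/E; B/H; D; F/C] holding=-

towers=[A/G/E; B/H; D; F/C] holding=-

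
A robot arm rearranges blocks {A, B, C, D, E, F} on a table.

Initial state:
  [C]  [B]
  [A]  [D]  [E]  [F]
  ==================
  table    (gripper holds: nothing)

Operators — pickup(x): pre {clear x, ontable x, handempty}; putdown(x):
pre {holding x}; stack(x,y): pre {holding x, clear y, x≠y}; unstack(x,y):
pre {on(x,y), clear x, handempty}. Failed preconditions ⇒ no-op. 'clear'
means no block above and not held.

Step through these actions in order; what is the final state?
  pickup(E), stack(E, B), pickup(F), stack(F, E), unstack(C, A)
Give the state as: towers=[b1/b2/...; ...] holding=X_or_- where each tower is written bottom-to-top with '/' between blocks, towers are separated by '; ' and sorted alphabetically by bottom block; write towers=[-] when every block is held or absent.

step 1 (pickup(E)): towers=[A/C; D/B; F] holding=E
step 2 (stack(E, B)): towers=[A/C; D/B/E; F] holding=-
step 3 (pickup(F)): towers=[A/C; D/B/E] holding=F
step 4 (stack(F, E)): towers=[A/C; D/B/E/F] holding=-
step 5 (unstack(C, A)): towers=[A; D/B/E/F] holding=C

towers=[A; D/B/E/F] holding=C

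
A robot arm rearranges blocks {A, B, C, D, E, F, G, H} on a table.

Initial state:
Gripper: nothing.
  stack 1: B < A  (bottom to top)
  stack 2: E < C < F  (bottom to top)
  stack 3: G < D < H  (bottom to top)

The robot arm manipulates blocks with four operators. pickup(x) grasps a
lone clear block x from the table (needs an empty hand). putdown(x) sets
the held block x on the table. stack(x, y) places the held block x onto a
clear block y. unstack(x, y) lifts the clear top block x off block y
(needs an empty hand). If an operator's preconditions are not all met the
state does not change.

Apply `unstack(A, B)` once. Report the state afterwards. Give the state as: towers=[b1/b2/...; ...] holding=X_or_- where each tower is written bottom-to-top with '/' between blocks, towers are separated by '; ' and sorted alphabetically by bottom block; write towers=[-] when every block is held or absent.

towers=[B; E/C/F; G/D/H] holding=A

before: towers=[B/A; E/C/F; G/D/H] holding=-
pre[unstack(A, B)]: on(A,B) yes, clear(A) yes, handempty yes
all met → apply unstack(A, B)
after:  towers=[B; E/C/F; G/D/H] holding=A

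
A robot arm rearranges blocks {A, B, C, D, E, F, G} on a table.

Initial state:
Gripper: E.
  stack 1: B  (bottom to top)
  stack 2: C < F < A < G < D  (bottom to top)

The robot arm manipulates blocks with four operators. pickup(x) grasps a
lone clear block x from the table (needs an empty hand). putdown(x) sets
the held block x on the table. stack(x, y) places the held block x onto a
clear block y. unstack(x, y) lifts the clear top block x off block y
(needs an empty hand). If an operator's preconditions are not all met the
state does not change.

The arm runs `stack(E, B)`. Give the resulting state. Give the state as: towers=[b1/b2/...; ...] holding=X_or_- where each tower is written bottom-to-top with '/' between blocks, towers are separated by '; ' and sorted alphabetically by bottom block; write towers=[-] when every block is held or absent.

before: towers=[B; C/F/A/G/D] holding=E
pre[stack(E, B)]: holding(E) yes, clear(B) yes, E≠B yes
all met → apply stack(E, B)
after:  towers=[B/E; C/F/A/G/D] holding=-

towers=[B/E; C/F/A/G/D] holding=-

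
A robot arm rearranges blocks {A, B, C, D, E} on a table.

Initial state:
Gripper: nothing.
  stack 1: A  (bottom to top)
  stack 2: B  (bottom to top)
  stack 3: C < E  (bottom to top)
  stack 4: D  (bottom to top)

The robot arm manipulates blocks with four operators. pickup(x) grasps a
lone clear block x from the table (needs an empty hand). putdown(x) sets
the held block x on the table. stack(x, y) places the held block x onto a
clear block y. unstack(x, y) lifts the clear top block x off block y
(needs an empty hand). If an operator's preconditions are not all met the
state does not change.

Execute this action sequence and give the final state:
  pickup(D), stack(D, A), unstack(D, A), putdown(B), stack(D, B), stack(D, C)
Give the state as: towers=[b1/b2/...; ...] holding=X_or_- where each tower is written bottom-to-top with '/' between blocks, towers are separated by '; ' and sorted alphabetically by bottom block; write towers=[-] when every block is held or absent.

step 1 (pickup(D)): towers=[A; B; C/E] holding=D
step 2 (stack(D, A)): towers=[A/D; B; C/E] holding=-
step 3 (unstack(D, A)): towers=[A; B; C/E] holding=D
step 4 (putdown(B)) [no-op]: towers=[A; B; C/E] holding=D
step 5 (stack(D, B)): towers=[A; B/D; C/E] holding=-
step 6 (stack(D, C)) [no-op]: towers=[A; B/D; C/E] holding=-

towers=[A; B/D; C/E] holding=-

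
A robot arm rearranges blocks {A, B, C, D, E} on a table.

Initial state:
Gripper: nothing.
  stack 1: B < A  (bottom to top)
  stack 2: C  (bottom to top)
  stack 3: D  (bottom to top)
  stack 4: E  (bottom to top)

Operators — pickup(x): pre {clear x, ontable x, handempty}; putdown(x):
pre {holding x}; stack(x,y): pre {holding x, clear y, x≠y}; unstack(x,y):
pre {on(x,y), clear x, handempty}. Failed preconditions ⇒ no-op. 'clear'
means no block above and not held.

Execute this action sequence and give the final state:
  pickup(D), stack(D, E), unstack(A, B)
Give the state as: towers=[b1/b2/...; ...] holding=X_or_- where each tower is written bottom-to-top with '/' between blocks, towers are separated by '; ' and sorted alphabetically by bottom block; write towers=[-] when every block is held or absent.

towers=[B; C; E/D] holding=A

step 1 (pickup(D)): towers=[B/A; C; E] holding=D
step 2 (stack(D, E)): towers=[B/A; C; E/D] holding=-
step 3 (unstack(A, B)): towers=[B; C; E/D] holding=A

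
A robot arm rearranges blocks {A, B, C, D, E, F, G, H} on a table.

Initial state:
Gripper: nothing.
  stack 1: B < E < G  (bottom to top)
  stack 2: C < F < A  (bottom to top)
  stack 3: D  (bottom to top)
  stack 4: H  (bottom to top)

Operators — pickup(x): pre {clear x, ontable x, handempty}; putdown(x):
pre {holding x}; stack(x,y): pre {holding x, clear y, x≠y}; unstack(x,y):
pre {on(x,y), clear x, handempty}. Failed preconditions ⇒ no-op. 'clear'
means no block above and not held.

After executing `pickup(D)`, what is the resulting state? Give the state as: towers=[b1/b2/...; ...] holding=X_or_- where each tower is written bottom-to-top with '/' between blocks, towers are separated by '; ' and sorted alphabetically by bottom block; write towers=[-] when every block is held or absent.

before: towers=[B/E/G; C/F/A; D; H] holding=-
pre[pickup(D)]: clear(D) ✓, ontable(D) ✓, handempty ✓
all met → apply pickup(D)
after:  towers=[B/E/G; C/F/A; H] holding=D

towers=[B/E/G; C/F/A; H] holding=D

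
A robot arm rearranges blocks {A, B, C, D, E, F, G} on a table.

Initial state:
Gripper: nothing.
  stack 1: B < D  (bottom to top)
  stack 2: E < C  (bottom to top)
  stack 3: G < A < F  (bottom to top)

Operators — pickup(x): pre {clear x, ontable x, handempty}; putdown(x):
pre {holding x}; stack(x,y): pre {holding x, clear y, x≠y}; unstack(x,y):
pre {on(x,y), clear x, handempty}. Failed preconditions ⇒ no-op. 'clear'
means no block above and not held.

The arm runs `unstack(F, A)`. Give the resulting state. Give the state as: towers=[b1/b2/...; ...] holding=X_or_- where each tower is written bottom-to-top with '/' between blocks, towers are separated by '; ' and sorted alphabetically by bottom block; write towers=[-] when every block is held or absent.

before: towers=[B/D; E/C; G/A/F] holding=-
pre[unstack(F, A)]: on(F,A) ✓, clear(F) ✓, handempty ✓
all met → apply unstack(F, A)
after:  towers=[B/D; E/C; G/A] holding=F

towers=[B/D; E/C; G/A] holding=F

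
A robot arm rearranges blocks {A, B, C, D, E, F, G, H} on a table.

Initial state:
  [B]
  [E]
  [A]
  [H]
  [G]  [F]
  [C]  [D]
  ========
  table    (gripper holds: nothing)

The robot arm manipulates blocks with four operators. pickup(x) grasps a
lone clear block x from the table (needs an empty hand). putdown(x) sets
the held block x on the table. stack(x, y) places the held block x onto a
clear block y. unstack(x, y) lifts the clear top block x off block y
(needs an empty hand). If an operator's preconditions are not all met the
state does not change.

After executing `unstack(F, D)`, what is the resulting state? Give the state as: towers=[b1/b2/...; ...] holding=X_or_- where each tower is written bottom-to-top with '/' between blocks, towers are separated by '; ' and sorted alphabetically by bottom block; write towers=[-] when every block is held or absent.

towers=[C/G/H/A/E/B; D] holding=F

before: towers=[C/G/H/A/E/B; D/F] holding=-
pre[unstack(F, D)]: on(F,D) yes, clear(F) yes, handempty yes
all met → apply unstack(F, D)
after:  towers=[C/G/H/A/E/B; D] holding=F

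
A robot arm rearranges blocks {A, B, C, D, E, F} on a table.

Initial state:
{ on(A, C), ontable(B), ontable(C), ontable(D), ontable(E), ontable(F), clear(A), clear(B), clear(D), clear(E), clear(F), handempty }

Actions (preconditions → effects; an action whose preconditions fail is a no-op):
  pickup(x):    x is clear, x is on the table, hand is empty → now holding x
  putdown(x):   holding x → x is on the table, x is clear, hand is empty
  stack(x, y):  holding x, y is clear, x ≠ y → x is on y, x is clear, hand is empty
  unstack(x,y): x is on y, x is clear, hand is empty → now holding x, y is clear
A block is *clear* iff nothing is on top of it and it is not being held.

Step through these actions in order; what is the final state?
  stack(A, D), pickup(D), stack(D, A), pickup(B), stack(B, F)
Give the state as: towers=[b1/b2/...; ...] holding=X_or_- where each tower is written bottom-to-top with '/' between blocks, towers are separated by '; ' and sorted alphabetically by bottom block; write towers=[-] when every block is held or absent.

step 1 (stack(A, D)) [no-op]: towers=[B; C/A; D; E; F] holding=-
step 2 (pickup(D)): towers=[B; C/A; E; F] holding=D
step 3 (stack(D, A)): towers=[B; C/A/D; E; F] holding=-
step 4 (pickup(B)): towers=[C/A/D; E; F] holding=B
step 5 (stack(B, F)): towers=[C/A/D; E; F/B] holding=-

towers=[C/A/D; E; F/B] holding=-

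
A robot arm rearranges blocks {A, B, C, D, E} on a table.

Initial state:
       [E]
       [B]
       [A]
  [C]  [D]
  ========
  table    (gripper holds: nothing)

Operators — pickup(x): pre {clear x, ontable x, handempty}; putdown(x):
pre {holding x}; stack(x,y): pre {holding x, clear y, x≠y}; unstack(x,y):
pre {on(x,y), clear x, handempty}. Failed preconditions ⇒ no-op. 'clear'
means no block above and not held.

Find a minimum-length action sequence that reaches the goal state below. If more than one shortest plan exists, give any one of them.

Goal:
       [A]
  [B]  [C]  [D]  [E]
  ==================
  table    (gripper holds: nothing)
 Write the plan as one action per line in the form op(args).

step 1 (unstack(E, B)): towers=[C; D/A/B] holding=E
step 2 (putdown(E)): towers=[C; D/A/B; E] holding=-
step 3 (unstack(B, A)): towers=[C; D/A; E] holding=B
step 4 (putdown(B)): towers=[B; C; D/A; E] holding=-
step 5 (unstack(A, D)): towers=[B; C; D; E] holding=A
step 6 (stack(A, C)): towers=[B; C/A; D; E] holding=-
goal check: towers=[B; C/A; D; E] holding=- — reached (length 6, optimal by BFS)

unstack(E, B)
putdown(E)
unstack(B, A)
putdown(B)
unstack(A, D)
stack(A, C)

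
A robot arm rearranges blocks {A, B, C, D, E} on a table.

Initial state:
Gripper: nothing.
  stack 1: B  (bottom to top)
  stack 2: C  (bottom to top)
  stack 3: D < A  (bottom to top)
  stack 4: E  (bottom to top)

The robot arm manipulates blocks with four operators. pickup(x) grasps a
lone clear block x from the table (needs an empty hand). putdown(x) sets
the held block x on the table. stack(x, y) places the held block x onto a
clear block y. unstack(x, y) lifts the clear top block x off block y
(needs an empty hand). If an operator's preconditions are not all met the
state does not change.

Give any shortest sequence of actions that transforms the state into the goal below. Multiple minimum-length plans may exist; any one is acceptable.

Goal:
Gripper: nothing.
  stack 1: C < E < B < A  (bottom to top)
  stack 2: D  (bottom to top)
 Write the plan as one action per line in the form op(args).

step 1 (pickup(E)): towers=[B; C; D/A] holding=E
step 2 (stack(E, C)): towers=[B; C/E; D/A] holding=-
step 3 (pickup(B)): towers=[C/E; D/A] holding=B
step 4 (stack(B, E)): towers=[C/E/B; D/A] holding=-
step 5 (unstack(A, D)): towers=[C/E/B; D] holding=A
step 6 (stack(A, B)): towers=[C/E/B/A; D] holding=-
goal check: towers=[C/E/B/A; D] holding=- — reached (length 6, optimal by BFS)

pickup(E)
stack(E, C)
pickup(B)
stack(B, E)
unstack(A, D)
stack(A, B)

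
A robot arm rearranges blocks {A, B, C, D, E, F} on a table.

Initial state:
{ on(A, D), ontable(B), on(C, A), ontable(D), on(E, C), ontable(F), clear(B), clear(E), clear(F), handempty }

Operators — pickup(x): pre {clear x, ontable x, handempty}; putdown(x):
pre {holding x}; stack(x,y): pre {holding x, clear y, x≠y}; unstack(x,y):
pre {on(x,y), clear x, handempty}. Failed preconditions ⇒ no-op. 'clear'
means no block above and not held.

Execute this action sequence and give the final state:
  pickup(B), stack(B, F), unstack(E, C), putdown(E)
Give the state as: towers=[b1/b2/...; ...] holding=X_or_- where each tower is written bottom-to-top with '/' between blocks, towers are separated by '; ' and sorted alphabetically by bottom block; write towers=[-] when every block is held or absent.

towers=[D/A/C; E; F/B] holding=-

step 1 (pickup(B)): towers=[D/A/C/E; F] holding=B
step 2 (stack(B, F)): towers=[D/A/C/E; F/B] holding=-
step 3 (unstack(E, C)): towers=[D/A/C; F/B] holding=E
step 4 (putdown(E)): towers=[D/A/C; E; F/B] holding=-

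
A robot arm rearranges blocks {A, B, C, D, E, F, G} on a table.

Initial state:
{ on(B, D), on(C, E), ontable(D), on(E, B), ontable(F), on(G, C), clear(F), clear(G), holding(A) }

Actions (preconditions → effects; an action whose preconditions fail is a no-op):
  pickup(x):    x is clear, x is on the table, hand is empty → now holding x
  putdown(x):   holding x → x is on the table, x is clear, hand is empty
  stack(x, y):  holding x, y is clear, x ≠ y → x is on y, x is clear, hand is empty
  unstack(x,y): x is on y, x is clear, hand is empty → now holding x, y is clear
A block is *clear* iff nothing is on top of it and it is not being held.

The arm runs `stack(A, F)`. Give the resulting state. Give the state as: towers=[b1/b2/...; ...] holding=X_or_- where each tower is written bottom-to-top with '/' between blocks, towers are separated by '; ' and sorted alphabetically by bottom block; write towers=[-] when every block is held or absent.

before: towers=[D/B/E/C/G; F] holding=A
pre[stack(A, F)]: holding(A) ok, clear(F) ok, A≠F ok
all met → apply stack(A, F)
after:  towers=[D/B/E/C/G; F/A] holding=-

towers=[D/B/E/C/G; F/A] holding=-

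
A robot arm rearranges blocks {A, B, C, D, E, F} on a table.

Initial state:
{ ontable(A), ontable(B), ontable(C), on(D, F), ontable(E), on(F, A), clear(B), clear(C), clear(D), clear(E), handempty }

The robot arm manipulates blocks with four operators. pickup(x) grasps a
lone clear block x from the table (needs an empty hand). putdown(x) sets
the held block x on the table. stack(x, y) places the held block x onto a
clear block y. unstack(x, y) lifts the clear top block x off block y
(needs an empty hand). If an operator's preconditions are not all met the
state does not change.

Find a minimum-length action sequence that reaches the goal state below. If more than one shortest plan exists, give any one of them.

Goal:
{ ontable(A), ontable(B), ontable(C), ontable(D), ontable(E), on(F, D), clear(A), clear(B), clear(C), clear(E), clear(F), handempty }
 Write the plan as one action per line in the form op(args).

step 1 (unstack(D, F)): towers=[A/F; B; C; E] holding=D
step 2 (putdown(D)): towers=[A/F; B; C; D; E] holding=-
step 3 (unstack(F, A)): towers=[A; B; C; D; E] holding=F
step 4 (stack(F, D)): towers=[A; B; C; D/F; E] holding=-
goal check: towers=[A; B; C; D/F; E] holding=- — reached (length 4, optimal by BFS)

unstack(D, F)
putdown(D)
unstack(F, A)
stack(F, D)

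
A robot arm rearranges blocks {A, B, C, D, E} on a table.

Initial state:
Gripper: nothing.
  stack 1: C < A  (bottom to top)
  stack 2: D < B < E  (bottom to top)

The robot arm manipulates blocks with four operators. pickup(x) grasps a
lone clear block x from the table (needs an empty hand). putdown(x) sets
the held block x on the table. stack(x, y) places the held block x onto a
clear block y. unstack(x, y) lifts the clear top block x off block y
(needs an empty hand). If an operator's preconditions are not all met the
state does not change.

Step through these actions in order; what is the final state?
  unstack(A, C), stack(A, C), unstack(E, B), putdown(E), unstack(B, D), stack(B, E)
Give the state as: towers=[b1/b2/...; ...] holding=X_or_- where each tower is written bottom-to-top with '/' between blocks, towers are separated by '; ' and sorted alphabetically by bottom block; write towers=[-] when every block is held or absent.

step 1 (unstack(A, C)): towers=[C; D/B/E] holding=A
step 2 (stack(A, C)): towers=[C/A; D/B/E] holding=-
step 3 (unstack(E, B)): towers=[C/A; D/B] holding=E
step 4 (putdown(E)): towers=[C/A; D/B; E] holding=-
step 5 (unstack(B, D)): towers=[C/A; D; E] holding=B
step 6 (stack(B, E)): towers=[C/A; D; E/B] holding=-

towers=[C/A; D; E/B] holding=-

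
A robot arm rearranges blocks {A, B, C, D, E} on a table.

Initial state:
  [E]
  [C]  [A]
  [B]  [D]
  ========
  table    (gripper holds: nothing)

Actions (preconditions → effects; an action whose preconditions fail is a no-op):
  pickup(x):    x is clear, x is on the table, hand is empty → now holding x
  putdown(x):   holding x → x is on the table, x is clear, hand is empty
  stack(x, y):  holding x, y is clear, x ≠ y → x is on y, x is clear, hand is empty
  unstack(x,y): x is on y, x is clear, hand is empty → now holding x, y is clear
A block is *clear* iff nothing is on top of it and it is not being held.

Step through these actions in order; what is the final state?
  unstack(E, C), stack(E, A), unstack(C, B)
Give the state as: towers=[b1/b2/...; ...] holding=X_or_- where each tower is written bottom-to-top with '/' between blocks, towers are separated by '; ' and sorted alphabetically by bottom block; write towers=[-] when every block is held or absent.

step 1 (unstack(E, C)): towers=[B/C; D/A] holding=E
step 2 (stack(E, A)): towers=[B/C; D/A/E] holding=-
step 3 (unstack(C, B)): towers=[B; D/A/E] holding=C

towers=[B; D/A/E] holding=C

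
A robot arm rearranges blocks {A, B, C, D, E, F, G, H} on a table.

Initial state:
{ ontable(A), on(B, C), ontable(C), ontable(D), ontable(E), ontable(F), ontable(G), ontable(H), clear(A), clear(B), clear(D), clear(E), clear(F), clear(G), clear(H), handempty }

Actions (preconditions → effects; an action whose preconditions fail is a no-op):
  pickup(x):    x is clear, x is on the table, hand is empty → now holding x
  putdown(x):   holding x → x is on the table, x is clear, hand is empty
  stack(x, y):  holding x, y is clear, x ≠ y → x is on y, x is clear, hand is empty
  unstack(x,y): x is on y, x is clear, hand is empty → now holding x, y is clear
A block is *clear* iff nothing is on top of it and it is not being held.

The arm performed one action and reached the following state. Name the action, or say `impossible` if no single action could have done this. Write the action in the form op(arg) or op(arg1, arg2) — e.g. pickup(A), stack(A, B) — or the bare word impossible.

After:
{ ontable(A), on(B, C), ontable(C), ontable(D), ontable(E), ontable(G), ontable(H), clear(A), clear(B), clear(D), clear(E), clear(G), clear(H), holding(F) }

pickup(F)

target: towers=[A; C/B; D; E; G; H] holding=F
         pickup(G) → towers=[A; C/B; D; E; F; H] holding=G
         pickup(A) → towers=[C/B; D; E; F; G; H] holding=A
         pickup(E) → towers=[A; C/B; D; F; G; H] holding=E
         pickup(H) → towers=[A; C/B; D; E; F; G] holding=H
     unstack(B, C) → towers=[A; C; D; E; F; G; H] holding=B
         pickup(F) → towers=[A; C/B; D; E; G; H] holding=F  ← match
         pickup(D) → towers=[A; C/B; E; F; G; H] holding=D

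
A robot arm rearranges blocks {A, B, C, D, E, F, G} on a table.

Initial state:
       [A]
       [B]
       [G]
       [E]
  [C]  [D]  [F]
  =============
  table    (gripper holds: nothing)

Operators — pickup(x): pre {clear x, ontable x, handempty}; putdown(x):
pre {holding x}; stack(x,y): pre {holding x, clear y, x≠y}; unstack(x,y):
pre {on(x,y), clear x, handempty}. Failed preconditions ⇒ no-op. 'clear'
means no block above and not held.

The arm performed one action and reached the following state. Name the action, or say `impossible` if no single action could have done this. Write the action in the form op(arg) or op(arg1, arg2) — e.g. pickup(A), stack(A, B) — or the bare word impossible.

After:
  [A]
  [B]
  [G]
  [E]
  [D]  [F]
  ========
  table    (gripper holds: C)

target: towers=[D/E/G/B/A; F] holding=C
         pickup(F) → towers=[C; D/E/G/B/A] holding=F
     unstack(A, B) → towers=[C; D/E/G/B; F] holding=A
         pickup(C) → towers=[D/E/G/B/A; F] holding=C  ← match

pickup(C)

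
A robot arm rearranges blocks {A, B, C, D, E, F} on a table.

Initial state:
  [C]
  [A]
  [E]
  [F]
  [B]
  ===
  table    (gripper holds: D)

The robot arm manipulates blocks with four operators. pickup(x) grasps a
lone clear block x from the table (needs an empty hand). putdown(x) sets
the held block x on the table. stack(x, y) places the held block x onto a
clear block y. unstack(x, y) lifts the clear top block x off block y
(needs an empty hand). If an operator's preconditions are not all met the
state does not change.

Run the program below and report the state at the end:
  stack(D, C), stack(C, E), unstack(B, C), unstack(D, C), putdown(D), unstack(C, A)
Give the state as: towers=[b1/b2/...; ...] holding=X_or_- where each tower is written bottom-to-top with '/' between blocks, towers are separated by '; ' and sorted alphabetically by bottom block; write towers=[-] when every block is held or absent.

step 1 (stack(D, C)): towers=[B/F/E/A/C/D] holding=-
step 2 (stack(C, E)) [no-op]: towers=[B/F/E/A/C/D] holding=-
step 3 (unstack(B, C)) [no-op]: towers=[B/F/E/A/C/D] holding=-
step 4 (unstack(D, C)): towers=[B/F/E/A/C] holding=D
step 5 (putdown(D)): towers=[B/F/E/A/C; D] holding=-
step 6 (unstack(C, A)): towers=[B/F/E/A; D] holding=C

towers=[B/F/E/A; D] holding=C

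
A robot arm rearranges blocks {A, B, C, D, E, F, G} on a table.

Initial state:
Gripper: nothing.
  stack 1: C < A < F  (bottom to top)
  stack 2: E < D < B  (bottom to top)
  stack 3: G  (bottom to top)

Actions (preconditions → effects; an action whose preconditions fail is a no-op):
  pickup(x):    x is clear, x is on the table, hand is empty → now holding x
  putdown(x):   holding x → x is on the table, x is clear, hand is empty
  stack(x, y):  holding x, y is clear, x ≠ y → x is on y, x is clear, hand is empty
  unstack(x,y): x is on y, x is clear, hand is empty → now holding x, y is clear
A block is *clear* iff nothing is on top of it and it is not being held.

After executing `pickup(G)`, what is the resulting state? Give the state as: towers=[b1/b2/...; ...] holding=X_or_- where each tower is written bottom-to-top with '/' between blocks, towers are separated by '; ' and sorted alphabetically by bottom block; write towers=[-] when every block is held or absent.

towers=[C/A/F; E/D/B] holding=G

before: towers=[C/A/F; E/D/B; G] holding=-
pre[pickup(G)]: clear(G) ok, ontable(G) ok, handempty ok
all met → apply pickup(G)
after:  towers=[C/A/F; E/D/B] holding=G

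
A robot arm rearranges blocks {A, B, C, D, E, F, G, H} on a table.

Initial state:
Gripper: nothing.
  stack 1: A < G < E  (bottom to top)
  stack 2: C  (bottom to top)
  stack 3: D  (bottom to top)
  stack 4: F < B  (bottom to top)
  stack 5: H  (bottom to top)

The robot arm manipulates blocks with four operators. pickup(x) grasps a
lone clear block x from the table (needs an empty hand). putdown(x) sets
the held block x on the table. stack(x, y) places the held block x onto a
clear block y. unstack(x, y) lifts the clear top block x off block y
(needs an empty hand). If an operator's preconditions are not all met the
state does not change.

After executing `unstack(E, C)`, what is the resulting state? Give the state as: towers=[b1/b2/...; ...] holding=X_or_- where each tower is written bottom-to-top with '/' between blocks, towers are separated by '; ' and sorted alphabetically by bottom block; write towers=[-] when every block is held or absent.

before: towers=[A/G/E; C; D; F/B; H] holding=-
pre[unstack(E, C)]: on(E,C) no, clear(E) yes, handempty yes
on(E,C) unmet → unstack(E, C) is a no-op
after:  towers=[A/G/E; C; D; F/B; H] holding=-

towers=[A/G/E; C; D; F/B; H] holding=-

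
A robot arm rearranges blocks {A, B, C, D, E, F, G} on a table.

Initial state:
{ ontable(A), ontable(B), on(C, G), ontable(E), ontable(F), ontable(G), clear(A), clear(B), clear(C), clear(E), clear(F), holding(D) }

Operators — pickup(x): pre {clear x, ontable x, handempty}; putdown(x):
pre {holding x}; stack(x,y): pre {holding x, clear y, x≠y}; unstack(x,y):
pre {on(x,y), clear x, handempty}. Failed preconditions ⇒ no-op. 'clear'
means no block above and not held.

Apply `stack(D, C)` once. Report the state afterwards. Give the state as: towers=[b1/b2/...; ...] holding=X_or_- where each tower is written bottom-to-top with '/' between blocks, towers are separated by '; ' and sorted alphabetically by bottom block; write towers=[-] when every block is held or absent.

before: towers=[A; B; E; F; G/C] holding=D
pre[stack(D, C)]: holding(D) yes, clear(C) yes, D≠C yes
all met → apply stack(D, C)
after:  towers=[A; B; E; F; G/C/D] holding=-

towers=[A; B; E; F; G/C/D] holding=-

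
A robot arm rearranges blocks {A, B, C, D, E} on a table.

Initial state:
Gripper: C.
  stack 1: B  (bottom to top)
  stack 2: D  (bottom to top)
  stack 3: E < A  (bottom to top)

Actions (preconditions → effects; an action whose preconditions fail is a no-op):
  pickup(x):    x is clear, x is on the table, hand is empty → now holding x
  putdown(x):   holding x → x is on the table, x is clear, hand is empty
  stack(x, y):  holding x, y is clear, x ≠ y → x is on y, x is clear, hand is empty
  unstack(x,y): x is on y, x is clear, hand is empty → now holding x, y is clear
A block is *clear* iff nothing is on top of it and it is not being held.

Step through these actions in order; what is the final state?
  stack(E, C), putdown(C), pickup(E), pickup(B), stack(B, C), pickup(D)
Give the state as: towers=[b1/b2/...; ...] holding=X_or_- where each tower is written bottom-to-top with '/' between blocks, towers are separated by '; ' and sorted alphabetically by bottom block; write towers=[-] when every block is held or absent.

towers=[C/B; E/A] holding=D

step 1 (stack(E, C)) [no-op]: towers=[B; D; E/A] holding=C
step 2 (putdown(C)): towers=[B; C; D; E/A] holding=-
step 3 (pickup(E)) [no-op]: towers=[B; C; D; E/A] holding=-
step 4 (pickup(B)): towers=[C; D; E/A] holding=B
step 5 (stack(B, C)): towers=[C/B; D; E/A] holding=-
step 6 (pickup(D)): towers=[C/B; E/A] holding=D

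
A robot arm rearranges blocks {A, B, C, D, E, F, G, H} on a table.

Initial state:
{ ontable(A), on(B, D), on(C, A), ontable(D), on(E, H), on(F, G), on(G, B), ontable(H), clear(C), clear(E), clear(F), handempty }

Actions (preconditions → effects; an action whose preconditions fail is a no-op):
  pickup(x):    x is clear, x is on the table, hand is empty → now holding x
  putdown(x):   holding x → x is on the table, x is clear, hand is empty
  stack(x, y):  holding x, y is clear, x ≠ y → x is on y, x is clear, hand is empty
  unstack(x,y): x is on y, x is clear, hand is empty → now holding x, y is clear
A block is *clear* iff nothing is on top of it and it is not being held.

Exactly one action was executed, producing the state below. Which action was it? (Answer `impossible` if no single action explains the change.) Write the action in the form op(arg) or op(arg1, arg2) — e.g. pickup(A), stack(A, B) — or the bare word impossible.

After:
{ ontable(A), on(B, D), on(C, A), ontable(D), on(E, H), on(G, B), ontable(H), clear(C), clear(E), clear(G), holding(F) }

unstack(F, G)

target: towers=[A/C; D/B/G; H/E] holding=F
     unstack(E, H) → towers=[A/C; D/B/G/F; H] holding=E
     unstack(F, G) → towers=[A/C; D/B/G; H/E] holding=F  ← match
     unstack(C, A) → towers=[A; D/B/G/F; H/E] holding=C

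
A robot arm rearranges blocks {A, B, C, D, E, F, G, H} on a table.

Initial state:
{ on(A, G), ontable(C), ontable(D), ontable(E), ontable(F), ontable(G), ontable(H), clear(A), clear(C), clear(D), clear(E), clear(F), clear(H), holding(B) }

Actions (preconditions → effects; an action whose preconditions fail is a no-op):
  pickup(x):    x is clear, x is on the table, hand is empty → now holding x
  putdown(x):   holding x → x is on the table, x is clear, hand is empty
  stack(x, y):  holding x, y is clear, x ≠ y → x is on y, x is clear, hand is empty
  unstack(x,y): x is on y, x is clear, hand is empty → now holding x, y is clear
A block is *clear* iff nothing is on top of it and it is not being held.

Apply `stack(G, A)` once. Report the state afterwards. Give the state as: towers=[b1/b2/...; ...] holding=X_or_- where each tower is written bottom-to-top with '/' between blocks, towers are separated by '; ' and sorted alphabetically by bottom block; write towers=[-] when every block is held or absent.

towers=[C; D; E; F; G/A; H] holding=B

before: towers=[C; D; E; F; G/A; H] holding=B
pre[stack(G, A)]: holding(G) ✗, clear(A) ✓, G≠A ✓
holding(G) unmet → stack(G, A) is a no-op
after:  towers=[C; D; E; F; G/A; H] holding=B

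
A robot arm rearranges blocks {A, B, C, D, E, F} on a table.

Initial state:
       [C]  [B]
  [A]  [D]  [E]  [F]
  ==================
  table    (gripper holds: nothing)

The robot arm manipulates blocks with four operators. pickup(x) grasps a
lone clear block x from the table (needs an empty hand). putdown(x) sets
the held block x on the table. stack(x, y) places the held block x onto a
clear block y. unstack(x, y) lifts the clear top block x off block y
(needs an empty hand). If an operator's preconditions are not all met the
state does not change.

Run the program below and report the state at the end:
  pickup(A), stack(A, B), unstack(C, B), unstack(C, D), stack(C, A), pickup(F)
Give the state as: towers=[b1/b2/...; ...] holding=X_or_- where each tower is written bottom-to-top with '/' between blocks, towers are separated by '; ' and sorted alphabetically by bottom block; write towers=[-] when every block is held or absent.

step 1 (pickup(A)): towers=[D/C; E/B; F] holding=A
step 2 (stack(A, B)): towers=[D/C; E/B/A; F] holding=-
step 3 (unstack(C, B)) [no-op]: towers=[D/C; E/B/A; F] holding=-
step 4 (unstack(C, D)): towers=[D; E/B/A; F] holding=C
step 5 (stack(C, A)): towers=[D; E/B/A/C; F] holding=-
step 6 (pickup(F)): towers=[D; E/B/A/C] holding=F

towers=[D; E/B/A/C] holding=F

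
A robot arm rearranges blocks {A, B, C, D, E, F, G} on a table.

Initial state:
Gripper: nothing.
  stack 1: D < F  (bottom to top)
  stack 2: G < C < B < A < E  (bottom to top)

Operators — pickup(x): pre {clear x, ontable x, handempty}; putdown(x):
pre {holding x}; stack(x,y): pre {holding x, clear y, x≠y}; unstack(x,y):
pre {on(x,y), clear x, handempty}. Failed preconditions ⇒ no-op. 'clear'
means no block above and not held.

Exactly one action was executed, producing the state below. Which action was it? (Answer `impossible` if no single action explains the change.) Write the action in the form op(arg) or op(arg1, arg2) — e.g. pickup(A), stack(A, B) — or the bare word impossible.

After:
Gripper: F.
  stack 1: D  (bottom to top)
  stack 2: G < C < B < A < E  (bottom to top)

target: towers=[D; G/C/B/A/E] holding=F
     unstack(F, D) → towers=[D; G/C/B/A/E] holding=F  ← match
     unstack(E, A) → towers=[D/F; G/C/B/A] holding=E

unstack(F, D)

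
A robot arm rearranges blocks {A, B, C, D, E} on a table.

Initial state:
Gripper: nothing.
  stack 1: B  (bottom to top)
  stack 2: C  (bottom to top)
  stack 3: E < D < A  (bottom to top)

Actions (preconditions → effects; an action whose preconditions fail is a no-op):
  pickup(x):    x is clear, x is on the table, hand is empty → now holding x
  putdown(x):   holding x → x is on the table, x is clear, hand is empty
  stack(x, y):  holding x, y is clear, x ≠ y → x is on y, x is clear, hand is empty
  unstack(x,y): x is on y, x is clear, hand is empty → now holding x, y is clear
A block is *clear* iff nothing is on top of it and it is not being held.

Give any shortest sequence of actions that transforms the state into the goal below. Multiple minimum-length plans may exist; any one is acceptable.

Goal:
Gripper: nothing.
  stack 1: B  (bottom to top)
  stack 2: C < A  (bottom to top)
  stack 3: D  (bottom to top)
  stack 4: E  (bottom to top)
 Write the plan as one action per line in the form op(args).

step 1 (unstack(A, D)): towers=[B; C; E/D] holding=A
step 2 (stack(A, C)): towers=[B; C/A; E/D] holding=-
step 3 (unstack(D, E)): towers=[B; C/A; E] holding=D
step 4 (putdown(D)): towers=[B; C/A; D; E] holding=-
goal check: towers=[B; C/A; D; E] holding=- — reached (length 4, optimal by BFS)

unstack(A, D)
stack(A, C)
unstack(D, E)
putdown(D)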